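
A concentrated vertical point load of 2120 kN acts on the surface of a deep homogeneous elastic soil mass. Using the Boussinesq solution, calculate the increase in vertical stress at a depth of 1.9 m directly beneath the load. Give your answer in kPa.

Boussinesq vertical stress below a point load on an elastic half-space:
Δσ_z = 3P/(2πz²) · [1 + (r/z)²]^(−5/2)
r/z = 0/1.9 = 0; [1+(r/z)²]^(−5/2) = 1.
Δσ_z = 3×2120/(2π×1.9²) × 1 = 280.39 × 1 = 280.4 kPa

Δσ_z ≈ 280 kPa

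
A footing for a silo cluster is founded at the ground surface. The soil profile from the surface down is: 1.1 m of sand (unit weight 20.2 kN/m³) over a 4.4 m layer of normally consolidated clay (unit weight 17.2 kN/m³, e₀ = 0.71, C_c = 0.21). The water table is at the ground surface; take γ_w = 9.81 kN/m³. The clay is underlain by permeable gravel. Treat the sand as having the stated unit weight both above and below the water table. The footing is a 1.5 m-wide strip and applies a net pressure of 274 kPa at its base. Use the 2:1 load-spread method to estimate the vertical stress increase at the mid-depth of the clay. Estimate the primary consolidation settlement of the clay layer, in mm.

Mid-depth of clay below the ground surface: z = 1.1 + 4.4/2 = 3.3 m.
Total vertical stress at mid-clay: σ_v = 20.2×1.1 + 17.2×2.2 = 60.06 kPa.
Pore pressure: u = 9.81×(3.3 − 0) = 32.373 kPa.
Initial effective stress: σ'_0 = σ_v − u = 60.06 − 32.373 = 27.687 kPa.
Stress increase at mid-clay by the 2:1 spreading method:
Δσ = qB/(B+z) = 274×1.5/(1.5+3.3) = 85.625 kPa
Final effective stress: σ'_f = σ'_0 + Δσ = 27.687 + 85.625 = 113.31 kPa.
Normally consolidated clay, so the full stress increment lies on the virgin compression line:
S_c = C_c·H/(1+e₀)·log₁₀(σ'_f/σ'_0) = 0.21×4.4/(1+0.71)×log₁₀(113.31/27.687)
    = 0.54035 × 0.61199 = 0.3307 m

S_c ≈ 331 mm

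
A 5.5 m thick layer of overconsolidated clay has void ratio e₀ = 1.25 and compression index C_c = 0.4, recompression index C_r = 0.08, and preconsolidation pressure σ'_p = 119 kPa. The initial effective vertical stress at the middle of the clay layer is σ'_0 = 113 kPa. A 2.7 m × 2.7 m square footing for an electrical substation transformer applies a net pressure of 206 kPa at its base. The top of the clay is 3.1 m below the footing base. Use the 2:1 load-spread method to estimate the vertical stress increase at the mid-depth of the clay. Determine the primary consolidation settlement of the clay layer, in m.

S_c ≈ 0.0533 m

Mid-depth of clay below the footing base: z = 3.1 + 5.5/2 = 5.85 m.
Stress increase at mid-clay by the 2:1 spreading method:
Δσ = qBL/((B+z)(L+z)) = 206×2.7×2.7/((2.7+5.85)(2.7+5.85)) = 20.543 kPa
Final effective stress: σ'_f = 113 + 20.543 = 133.54 kPa.
σ'_f = 133.54 > σ'_p = 119 kPa, so the stress path crosses the preconsolidation pressure — recompression up to σ'_p, then virgin compression beyond:
S_c = H/(1+e₀)·[C_r·log₁₀(σ'_p/σ'_0) + C_c·log₁₀(σ'_f/σ'_p)]
    = 5.5/2.25 × [0.08×log₁₀(119/113) + 0.4×log₁₀(133.54/119)]
    = 2.4444 × [0.0017975 + 0.020026] = 0.05335 m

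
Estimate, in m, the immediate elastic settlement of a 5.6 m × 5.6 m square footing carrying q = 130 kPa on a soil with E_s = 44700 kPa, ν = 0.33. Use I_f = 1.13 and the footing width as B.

Immediate (elastic) settlement: S_e = q·B·(1−ν²)/E_s · I_f.
S_e = 130 × 5.6 × (1 − 0.33²) / 44700 × 1.13
    = 130 × 5.6 × 0.8911 / 44700 × 1.13
    = 0.0164 m

S_e ≈ 0.0164 m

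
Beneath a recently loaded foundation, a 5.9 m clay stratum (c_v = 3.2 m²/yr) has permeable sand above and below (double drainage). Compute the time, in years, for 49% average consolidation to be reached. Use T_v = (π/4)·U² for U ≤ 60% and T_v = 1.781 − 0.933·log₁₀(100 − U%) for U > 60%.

Drainage path length: H_d = H/2 = 2.95 m (double drainage).
U ≤ 60%: T_v = (π/4)·U² = (π/4)×0.49² = 0.18857.
t = T_v·H_d²/c_v = 0.18857×2.95²/3.2 = 0.5128 years.

t ≈ 0.513 years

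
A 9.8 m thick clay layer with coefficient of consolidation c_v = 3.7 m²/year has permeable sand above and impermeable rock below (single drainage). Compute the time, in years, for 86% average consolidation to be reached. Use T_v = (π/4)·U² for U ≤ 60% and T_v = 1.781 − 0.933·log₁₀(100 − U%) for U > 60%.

Drainage path length: H_d = H = 9.8 m (single drainage).
U > 60%: T_v = 1.781 − 0.933·log₁₀(100 − 86) = 0.71166.
t = T_v·H_d²/c_v = 0.71166×9.8²/3.7 = 18.47 years.

t ≈ 18.5 years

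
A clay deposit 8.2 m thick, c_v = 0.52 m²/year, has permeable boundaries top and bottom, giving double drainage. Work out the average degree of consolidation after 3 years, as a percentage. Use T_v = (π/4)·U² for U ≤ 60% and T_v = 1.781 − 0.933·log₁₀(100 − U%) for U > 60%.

Drainage path length: H_d = H/2 = 4.1 m (double drainage).
T_v = c_v·t/H_d² = 0.52×3/4.1² = 0.092802.
T_v = 0.092802 corresponds to the U ≤ 60% branch:
U = √(4T_v/π) = 0.3437

U ≈ 34.4 %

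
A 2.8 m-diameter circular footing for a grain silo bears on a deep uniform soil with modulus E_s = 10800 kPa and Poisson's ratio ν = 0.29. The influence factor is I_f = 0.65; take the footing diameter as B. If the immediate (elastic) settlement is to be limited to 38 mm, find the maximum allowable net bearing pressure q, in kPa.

S_e = q·B·(1−ν²)/E_s · I_f  ⇒  q = S_e·E_s / (B·(1−ν²)·I_f).
q = 0.038 × 10800 / (2.8 × 0.9159 × 0.65) = 246.2 kPa

q ≈ 246 kPa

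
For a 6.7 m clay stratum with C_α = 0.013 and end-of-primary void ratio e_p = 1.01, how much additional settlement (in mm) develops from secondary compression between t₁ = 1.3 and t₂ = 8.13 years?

Secondary compression: S_s = C_α·H/(1+e_p)·log₁₀(t₂/t₁)
S_s = 0.013×6.7/(1+1.01)×log₁₀(8.13/1.3)
    = 0.04333 × 0.7961 = 0.0345 m

S_s ≈ 34.5 mm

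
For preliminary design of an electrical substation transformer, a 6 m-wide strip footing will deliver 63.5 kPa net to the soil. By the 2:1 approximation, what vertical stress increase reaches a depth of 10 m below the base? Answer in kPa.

By the 2:1 method the load spreads at 1 horizontal : 2 vertical, so at depth z the loaded area has grown by z in each plan dimension:
Δσ = qB/(B+z) = 63.5×6/(6+10) = 23.812 kPa

Δσ_z ≈ 23.8 kPa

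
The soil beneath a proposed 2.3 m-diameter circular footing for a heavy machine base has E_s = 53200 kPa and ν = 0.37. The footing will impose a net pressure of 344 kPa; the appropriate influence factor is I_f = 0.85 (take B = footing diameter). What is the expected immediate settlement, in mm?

S_e ≈ 10.9 mm

Immediate (elastic) settlement: S_e = q·B·(1−ν²)/E_s · I_f.
S_e = 344 × 2.3 × (1 − 0.37²) / 53200 × 0.85
    = 344 × 2.3 × 0.8631 / 53200 × 0.85
    = 0.01091 m = 10.91 mm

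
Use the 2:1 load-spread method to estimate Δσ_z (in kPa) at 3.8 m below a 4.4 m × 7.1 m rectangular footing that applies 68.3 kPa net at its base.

By the 2:1 method the load spreads at 1 horizontal : 2 vertical, so at depth z the loaded area has grown by z in each plan dimension:
Δσ = qBL/((B+z)(L+z)) = 68.3×4.4×7.1/((4.4+3.8)(7.1+3.8)) = 23.872 kPa

Δσ_z ≈ 23.9 kPa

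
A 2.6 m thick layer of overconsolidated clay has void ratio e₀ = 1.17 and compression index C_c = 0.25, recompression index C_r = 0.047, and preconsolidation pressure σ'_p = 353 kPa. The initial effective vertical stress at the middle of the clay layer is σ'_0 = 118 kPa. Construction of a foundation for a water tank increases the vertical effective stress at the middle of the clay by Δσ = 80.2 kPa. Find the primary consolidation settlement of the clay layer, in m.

Final effective stress: σ'_f = 118 + 80.2 = 198.2 kPa.
σ'_f = 198.2 ≤ σ'_p = 353 kPa, so the clay remains overconsolidated and only the recompression index applies:
S_c = C_r·H/(1+e₀)·log₁₀(σ'_f/σ'_0) = 0.047×2.6/2.17×log₁₀(198.2/118)
    = 0.056315 × 0.22522 = 0.01268 m

S_c ≈ 0.0127 m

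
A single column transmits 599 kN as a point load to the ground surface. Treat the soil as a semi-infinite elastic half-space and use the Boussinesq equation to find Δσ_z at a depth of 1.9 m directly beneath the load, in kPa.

Δσ_z ≈ 79.2 kPa

Boussinesq vertical stress below a point load on an elastic half-space:
Δσ_z = 3P/(2πz²) · [1 + (r/z)²]^(−5/2)
r/z = 0/1.9 = 0; [1+(r/z)²]^(−5/2) = 1.
Δσ_z = 3×599/(2π×1.9²) × 1 = 79.225 × 1 = 79.22 kPa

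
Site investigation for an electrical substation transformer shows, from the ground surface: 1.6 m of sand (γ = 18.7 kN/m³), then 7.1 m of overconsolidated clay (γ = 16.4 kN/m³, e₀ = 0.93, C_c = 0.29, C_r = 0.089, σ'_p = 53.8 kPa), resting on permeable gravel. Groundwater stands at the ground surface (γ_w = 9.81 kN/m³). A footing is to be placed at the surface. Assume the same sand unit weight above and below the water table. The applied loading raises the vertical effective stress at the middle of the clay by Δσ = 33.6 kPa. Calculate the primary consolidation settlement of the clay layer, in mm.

Mid-depth of clay below the ground surface: z = 1.6 + 7.1/2 = 5.15 m.
Total vertical stress at mid-clay: σ_v = 18.7×1.6 + 16.4×3.55 = 88.14 kPa.
Pore pressure: u = 9.81×(5.15 − 0) = 50.522 kPa.
Initial effective stress: σ'_0 = σ_v − u = 88.14 − 50.522 = 37.618 kPa.
Final effective stress: σ'_f = 37.618 + 33.6 = 71.218 kPa.
σ'_f = 71.218 > σ'_p = 53.8 kPa, so the stress path crosses the preconsolidation pressure — recompression up to σ'_p, then virgin compression beyond:
S_c = H/(1+e₀)·[C_r·log₁₀(σ'_p/σ'_0) + C_c·log₁₀(σ'_f/σ'_p)]
    = 7.1/1.93 × [0.089×log₁₀(53.8/37.618) + 0.29×log₁₀(71.218/53.8)]
    = 3.6788 × [0.013829 + 0.035324] = 0.1808 m

S_c ≈ 181 mm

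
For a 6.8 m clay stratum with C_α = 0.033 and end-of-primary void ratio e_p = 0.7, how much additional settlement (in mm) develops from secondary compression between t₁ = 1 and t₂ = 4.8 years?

Secondary compression: S_s = C_α·H/(1+e_p)·log₁₀(t₂/t₁)
S_s = 0.033×6.8/(1+0.7)×log₁₀(4.8/1)
    = 0.132 × 0.6812 = 0.08992 m

S_s ≈ 89.9 mm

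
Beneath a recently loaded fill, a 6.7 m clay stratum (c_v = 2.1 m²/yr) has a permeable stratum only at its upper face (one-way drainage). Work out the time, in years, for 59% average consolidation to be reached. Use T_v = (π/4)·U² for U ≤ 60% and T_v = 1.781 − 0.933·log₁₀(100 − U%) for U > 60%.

t ≈ 5.84 years

Drainage path length: H_d = H = 6.7 m (single drainage).
U ≤ 60%: T_v = (π/4)·U² = (π/4)×0.59² = 0.2734.
t = T_v·H_d²/c_v = 0.2734×6.7²/2.1 = 5.844 years.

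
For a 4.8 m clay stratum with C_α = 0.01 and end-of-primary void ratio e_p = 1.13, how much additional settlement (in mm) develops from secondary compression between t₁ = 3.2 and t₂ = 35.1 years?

S_s ≈ 23.4 mm

Secondary compression: S_s = C_α·H/(1+e_p)·log₁₀(t₂/t₁)
S_s = 0.01×4.8/(1+1.13)×log₁₀(35.1/3.2)
    = 0.02254 × 1.04 = 0.02344 m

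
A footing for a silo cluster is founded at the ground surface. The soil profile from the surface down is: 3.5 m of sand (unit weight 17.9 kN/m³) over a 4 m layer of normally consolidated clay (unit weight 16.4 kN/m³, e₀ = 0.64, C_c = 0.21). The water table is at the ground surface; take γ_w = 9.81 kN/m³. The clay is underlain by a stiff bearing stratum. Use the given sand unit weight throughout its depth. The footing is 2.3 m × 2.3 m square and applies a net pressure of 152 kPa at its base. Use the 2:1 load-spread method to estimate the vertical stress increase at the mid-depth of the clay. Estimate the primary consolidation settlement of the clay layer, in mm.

S_c ≈ 61.5 mm

Mid-depth of clay below the ground surface: z = 3.5 + 4/2 = 5.5 m.
Total vertical stress at mid-clay: σ_v = 17.9×3.5 + 16.4×2 = 95.45 kPa.
Pore pressure: u = 9.81×(5.5 − 0) = 53.955 kPa.
Initial effective stress: σ'_0 = σ_v − u = 95.45 − 53.955 = 41.495 kPa.
Stress increase at mid-clay by the 2:1 spreading method:
Δσ = qBL/((B+z)(L+z)) = 152×2.3×2.3/((2.3+5.5)(2.3+5.5)) = 13.216 kPa
Final effective stress: σ'_f = σ'_0 + Δσ = 41.495 + 13.216 = 54.711 kPa.
Normally consolidated clay, so the full stress increment lies on the virgin compression line:
S_c = C_c·H/(1+e₀)·log₁₀(σ'_f/σ'_0) = 0.21×4/(1+0.64)×log₁₀(54.711/41.495)
    = 0.5122 × 0.12008 = 0.0615 m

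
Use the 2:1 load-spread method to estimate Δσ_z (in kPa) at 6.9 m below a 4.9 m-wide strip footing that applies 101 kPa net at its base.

Δσ_z ≈ 41.9 kPa

By the 2:1 method the load spreads at 1 horizontal : 2 vertical, so at depth z the loaded area has grown by z in each plan dimension:
Δσ = qB/(B+z) = 101×4.9/(4.9+6.9) = 41.941 kPa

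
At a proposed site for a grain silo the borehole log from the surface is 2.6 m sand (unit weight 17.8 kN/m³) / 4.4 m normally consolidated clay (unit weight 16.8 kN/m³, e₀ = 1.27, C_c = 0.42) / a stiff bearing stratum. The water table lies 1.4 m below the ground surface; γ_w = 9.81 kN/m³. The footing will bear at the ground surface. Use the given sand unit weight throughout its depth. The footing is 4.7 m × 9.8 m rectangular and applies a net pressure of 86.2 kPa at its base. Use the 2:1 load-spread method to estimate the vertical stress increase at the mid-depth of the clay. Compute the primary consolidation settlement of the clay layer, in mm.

Mid-depth of clay below the ground surface: z = 2.6 + 4.4/2 = 4.8 m.
Total vertical stress at mid-clay: σ_v = 17.8×2.6 + 16.8×2.2 = 83.24 kPa.
Pore pressure: u = 9.81×(4.8 − 1.4) = 33.354 kPa.
Initial effective stress: σ'_0 = σ_v − u = 83.24 − 33.354 = 49.886 kPa.
Stress increase at mid-clay by the 2:1 spreading method:
Δσ = qBL/((B+z)(L+z)) = 86.2×4.7×9.8/((4.7+4.8)(9.8+4.8)) = 28.626 kPa
Final effective stress: σ'_f = σ'_0 + Δσ = 49.886 + 28.626 = 78.512 kPa.
Normally consolidated clay, so the full stress increment lies on the virgin compression line:
S_c = C_c·H/(1+e₀)·log₁₀(σ'_f/σ'_0) = 0.42×4.4/(1+1.27)×log₁₀(78.512/49.886)
    = 0.8141 × 0.19696 = 0.1603 m

S_c ≈ 160 mm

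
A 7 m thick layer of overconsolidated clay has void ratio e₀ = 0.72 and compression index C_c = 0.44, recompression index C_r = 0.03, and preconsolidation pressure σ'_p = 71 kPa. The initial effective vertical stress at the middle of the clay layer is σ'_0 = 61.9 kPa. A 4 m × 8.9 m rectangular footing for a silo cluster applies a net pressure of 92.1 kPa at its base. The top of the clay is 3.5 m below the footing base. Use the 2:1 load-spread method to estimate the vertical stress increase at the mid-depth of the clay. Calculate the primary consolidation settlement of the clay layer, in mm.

Mid-depth of clay below the footing base: z = 3.5 + 7/2 = 7 m.
Stress increase at mid-clay by the 2:1 spreading method:
Δσ = qBL/((B+z)(L+z)) = 92.1×4×8.9/((4+7)(8.9+7)) = 18.746 kPa
Final effective stress: σ'_f = 61.9 + 18.746 = 80.646 kPa.
σ'_f = 80.646 > σ'_p = 71 kPa, so the stress path crosses the preconsolidation pressure — recompression up to σ'_p, then virgin compression beyond:
S_c = H/(1+e₀)·[C_r·log₁₀(σ'_p/σ'_0) + C_c·log₁₀(σ'_f/σ'_p)]
    = 7/1.72 × [0.03×log₁₀(71/61.9) + 0.44×log₁₀(80.646/71)]
    = 4.0698 × [0.001787 + 0.024343] = 0.1063 m

S_c ≈ 106 mm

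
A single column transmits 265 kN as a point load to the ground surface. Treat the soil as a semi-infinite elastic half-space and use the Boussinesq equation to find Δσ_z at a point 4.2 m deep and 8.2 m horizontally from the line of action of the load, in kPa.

Δσ_z ≈ 0.141 kPa

Boussinesq vertical stress below a point load on an elastic half-space:
Δσ_z = 3P/(2πz²) · [1 + (r/z)²]^(−5/2)
r/z = 8.2/4.2 = 1.9524; [1+(r/z)²]^(−5/2) = 0.019689.
Δσ_z = 3×265/(2π×4.2²) × 0.019689 = 7.1728 × 0.019689 = 0.1412 kPa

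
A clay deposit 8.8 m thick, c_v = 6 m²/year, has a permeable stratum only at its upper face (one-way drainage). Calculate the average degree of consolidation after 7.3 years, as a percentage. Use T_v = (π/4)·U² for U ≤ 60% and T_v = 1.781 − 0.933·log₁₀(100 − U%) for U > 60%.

Drainage path length: H_d = H = 8.8 m (single drainage).
T_v = c_v·t/H_d² = 6×7.3/8.8² = 0.5656.
T_v = 0.5656 corresponds to the U > 60% branch:
U = 1 − 10^((1.781 − T_v)/0.933)/100 = 0.7992

U ≈ 79.9 %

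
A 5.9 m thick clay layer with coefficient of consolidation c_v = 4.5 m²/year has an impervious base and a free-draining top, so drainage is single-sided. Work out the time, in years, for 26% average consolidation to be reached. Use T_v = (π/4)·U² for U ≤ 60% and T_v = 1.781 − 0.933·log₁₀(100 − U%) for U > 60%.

Drainage path length: H_d = H = 5.9 m (single drainage).
U ≤ 60%: T_v = (π/4)·U² = (π/4)×0.26² = 0.053093.
t = T_v·H_d²/c_v = 0.053093×5.9²/4.5 = 0.4107 years.

t ≈ 0.411 years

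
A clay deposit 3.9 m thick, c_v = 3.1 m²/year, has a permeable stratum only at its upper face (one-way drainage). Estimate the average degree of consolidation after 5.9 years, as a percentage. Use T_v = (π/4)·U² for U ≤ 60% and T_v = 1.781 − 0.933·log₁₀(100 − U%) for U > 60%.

Drainage path length: H_d = H = 3.9 m (single drainage).
T_v = c_v·t/H_d² = 3.1×5.9/3.9² = 1.2025.
T_v = 1.2025 corresponds to the U > 60% branch:
U = 1 − 10^((1.781 − T_v)/0.933)/100 = 0.9583

U ≈ 95.8 %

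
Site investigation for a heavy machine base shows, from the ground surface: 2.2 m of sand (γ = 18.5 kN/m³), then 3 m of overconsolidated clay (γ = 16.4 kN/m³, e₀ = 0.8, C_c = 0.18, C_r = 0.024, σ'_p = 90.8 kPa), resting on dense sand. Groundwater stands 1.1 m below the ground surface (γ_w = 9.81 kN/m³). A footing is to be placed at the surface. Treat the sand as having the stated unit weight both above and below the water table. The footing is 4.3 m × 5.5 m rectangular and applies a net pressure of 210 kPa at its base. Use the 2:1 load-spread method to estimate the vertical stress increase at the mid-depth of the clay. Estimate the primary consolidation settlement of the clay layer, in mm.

Mid-depth of clay below the ground surface: z = 2.2 + 3/2 = 3.7 m.
Total vertical stress at mid-clay: σ_v = 18.5×2.2 + 16.4×1.5 = 65.3 kPa.
Pore pressure: u = 9.81×(3.7 − 1.1) = 25.506 kPa.
Initial effective stress: σ'_0 = σ_v − u = 65.3 − 25.506 = 39.794 kPa.
Stress increase at mid-clay by the 2:1 spreading method:
Δσ = qBL/((B+z)(L+z)) = 210×4.3×5.5/((4.3+3.7)(5.5+3.7)) = 67.48 kPa
Final effective stress: σ'_f = 39.794 + 67.48 = 107.27 kPa.
σ'_f = 107.27 > σ'_p = 90.8 kPa, so the stress path crosses the preconsolidation pressure — recompression up to σ'_p, then virgin compression beyond:
S_c = H/(1+e₀)·[C_r·log₁₀(σ'_p/σ'_0) + C_c·log₁₀(σ'_f/σ'_p)]
    = 3/1.8 × [0.024×log₁₀(90.8/39.794) + 0.18×log₁₀(107.27/90.8)]
    = 1.6667 × [0.0085984 + 0.013031] = 0.03605 m

S_c ≈ 36 mm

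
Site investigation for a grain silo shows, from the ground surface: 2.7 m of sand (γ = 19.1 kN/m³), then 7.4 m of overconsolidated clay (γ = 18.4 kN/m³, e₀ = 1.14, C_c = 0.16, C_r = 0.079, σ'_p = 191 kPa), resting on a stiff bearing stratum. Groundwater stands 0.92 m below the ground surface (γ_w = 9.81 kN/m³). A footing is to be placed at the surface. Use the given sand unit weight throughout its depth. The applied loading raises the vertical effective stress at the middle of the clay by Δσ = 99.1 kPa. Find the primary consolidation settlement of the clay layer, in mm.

Mid-depth of clay below the ground surface: z = 2.7 + 7.4/2 = 6.4 m.
Total vertical stress at mid-clay: σ_v = 19.1×2.7 + 18.4×3.7 = 119.65 kPa.
Pore pressure: u = 9.81×(6.4 − 0.92) = 53.759 kPa.
Initial effective stress: σ'_0 = σ_v − u = 119.65 − 53.759 = 65.891 kPa.
Final effective stress: σ'_f = 65.891 + 99.1 = 164.99 kPa.
σ'_f = 164.99 ≤ σ'_p = 191 kPa, so the clay remains overconsolidated and only the recompression index applies:
S_c = C_r·H/(1+e₀)·log₁₀(σ'_f/σ'_0) = 0.079×7.4/2.14×log₁₀(164.99/65.891)
    = 0.27317 × 0.39863 = 0.1089 m

S_c ≈ 109 mm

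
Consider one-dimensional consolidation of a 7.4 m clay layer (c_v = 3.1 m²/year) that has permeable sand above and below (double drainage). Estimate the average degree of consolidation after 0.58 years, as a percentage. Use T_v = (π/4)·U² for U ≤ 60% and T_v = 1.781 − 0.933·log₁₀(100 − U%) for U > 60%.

U ≈ 40.9 %

Drainage path length: H_d = H/2 = 3.7 m (double drainage).
T_v = c_v·t/H_d² = 3.1×0.58/3.7² = 0.13134.
T_v = 0.13134 corresponds to the U ≤ 60% branch:
U = √(4T_v/π) = 0.4089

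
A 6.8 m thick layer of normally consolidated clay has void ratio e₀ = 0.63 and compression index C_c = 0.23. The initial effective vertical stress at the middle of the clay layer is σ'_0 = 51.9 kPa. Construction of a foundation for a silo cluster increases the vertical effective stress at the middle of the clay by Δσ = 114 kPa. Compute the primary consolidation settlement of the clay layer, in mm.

S_c ≈ 484 mm

Final effective stress: σ'_f = σ'_0 + Δσ = 51.9 + 114 = 165.9 kPa.
Normally consolidated clay, so the full stress increment lies on the virgin compression line:
S_c = C_c·H/(1+e₀)·log₁₀(σ'_f/σ'_0) = 0.23×6.8/(1+0.63)×log₁₀(165.9/51.9)
    = 0.95951 × 0.50468 = 0.4842 m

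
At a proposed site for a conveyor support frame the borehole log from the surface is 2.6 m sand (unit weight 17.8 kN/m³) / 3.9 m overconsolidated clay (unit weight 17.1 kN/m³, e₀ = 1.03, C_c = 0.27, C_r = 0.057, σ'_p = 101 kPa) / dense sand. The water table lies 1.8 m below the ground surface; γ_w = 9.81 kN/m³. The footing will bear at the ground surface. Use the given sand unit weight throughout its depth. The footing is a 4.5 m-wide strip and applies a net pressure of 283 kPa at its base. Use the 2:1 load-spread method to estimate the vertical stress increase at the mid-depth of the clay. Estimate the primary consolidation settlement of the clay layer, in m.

S_c ≈ 0.177 m

Mid-depth of clay below the ground surface: z = 2.6 + 3.9/2 = 4.55 m.
Total vertical stress at mid-clay: σ_v = 17.8×2.6 + 17.1×1.95 = 79.625 kPa.
Pore pressure: u = 9.81×(4.55 − 1.8) = 26.978 kPa.
Initial effective stress: σ'_0 = σ_v − u = 79.625 − 26.978 = 52.647 kPa.
Stress increase at mid-clay by the 2:1 spreading method:
Δσ = qB/(B+z) = 283×4.5/(4.5+4.55) = 140.72 kPa
Final effective stress: σ'_f = 52.647 + 140.72 = 193.37 kPa.
σ'_f = 193.37 > σ'_p = 101 kPa, so the stress path crosses the preconsolidation pressure — recompression up to σ'_p, then virgin compression beyond:
S_c = H/(1+e₀)·[C_r·log₁₀(σ'_p/σ'_0) + C_c·log₁₀(σ'_f/σ'_p)]
    = 3.9/2.03 × [0.057×log₁₀(101/52.647) + 0.27×log₁₀(193.37/101)]
    = 1.9212 × [0.016128 + 0.076158] = 0.1773 m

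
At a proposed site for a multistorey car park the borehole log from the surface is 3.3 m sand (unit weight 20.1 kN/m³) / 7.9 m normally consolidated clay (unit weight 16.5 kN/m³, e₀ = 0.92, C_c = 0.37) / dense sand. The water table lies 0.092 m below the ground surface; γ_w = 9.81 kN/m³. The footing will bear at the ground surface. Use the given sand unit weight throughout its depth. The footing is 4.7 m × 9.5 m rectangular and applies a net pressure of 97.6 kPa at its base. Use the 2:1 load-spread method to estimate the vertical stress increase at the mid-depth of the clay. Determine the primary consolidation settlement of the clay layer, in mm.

S_c ≈ 201 mm

Mid-depth of clay below the ground surface: z = 3.3 + 7.9/2 = 7.25 m.
Total vertical stress at mid-clay: σ_v = 20.1×3.3 + 16.5×3.95 = 131.5 kPa.
Pore pressure: u = 9.81×(7.25 − 0.092) = 70.22 kPa.
Initial effective stress: σ'_0 = σ_v − u = 131.5 − 70.22 = 61.28 kPa.
Stress increase at mid-clay by the 2:1 spreading method:
Δσ = qBL/((B+z)(L+z)) = 97.6×4.7×9.5/((4.7+7.25)(9.5+7.25)) = 21.772 kPa
Final effective stress: σ'_f = σ'_0 + Δσ = 61.28 + 21.772 = 83.052 kPa.
Normally consolidated clay, so the full stress increment lies on the virgin compression line:
S_c = C_c·H/(1+e₀)·log₁₀(σ'_f/σ'_0) = 0.37×7.9/(1+0.92)×log₁₀(83.052/61.28)
    = 1.5224 × 0.13203 = 0.201 m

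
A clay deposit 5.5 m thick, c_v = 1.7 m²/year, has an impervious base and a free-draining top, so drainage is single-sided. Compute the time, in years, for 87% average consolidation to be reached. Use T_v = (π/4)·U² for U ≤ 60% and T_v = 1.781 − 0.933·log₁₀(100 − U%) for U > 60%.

t ≈ 13.2 years

Drainage path length: H_d = H = 5.5 m (single drainage).
U > 60%: T_v = 1.781 − 0.933·log₁₀(100 − 87) = 0.74169.
t = T_v·H_d²/c_v = 0.74169×5.5²/1.7 = 13.2 years.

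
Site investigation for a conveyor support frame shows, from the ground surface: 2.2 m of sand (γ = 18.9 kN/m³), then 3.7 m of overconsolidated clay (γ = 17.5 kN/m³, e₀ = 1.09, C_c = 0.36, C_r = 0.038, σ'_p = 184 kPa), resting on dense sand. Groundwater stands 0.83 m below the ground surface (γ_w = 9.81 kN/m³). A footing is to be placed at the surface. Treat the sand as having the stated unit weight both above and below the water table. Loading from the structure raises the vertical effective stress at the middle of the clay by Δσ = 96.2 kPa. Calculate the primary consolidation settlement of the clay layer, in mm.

Mid-depth of clay below the ground surface: z = 2.2 + 3.7/2 = 4.05 m.
Total vertical stress at mid-clay: σ_v = 18.9×2.2 + 17.5×1.85 = 73.955 kPa.
Pore pressure: u = 9.81×(4.05 − 0.83) = 31.588 kPa.
Initial effective stress: σ'_0 = σ_v − u = 73.955 − 31.588 = 42.367 kPa.
Final effective stress: σ'_f = 42.367 + 96.2 = 138.57 kPa.
σ'_f = 138.57 ≤ σ'_p = 184 kPa, so the clay remains overconsolidated and only the recompression index applies:
S_c = C_r·H/(1+e₀)·log₁₀(σ'_f/σ'_0) = 0.038×3.7/2.09×log₁₀(138.57/42.367)
    = 0.067271 × 0.51464 = 0.03462 m

S_c ≈ 34.6 mm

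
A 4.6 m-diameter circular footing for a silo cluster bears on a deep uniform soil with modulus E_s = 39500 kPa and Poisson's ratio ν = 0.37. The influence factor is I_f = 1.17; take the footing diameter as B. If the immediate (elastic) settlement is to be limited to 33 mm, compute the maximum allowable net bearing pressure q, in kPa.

q ≈ 281 kPa

S_e = q·B·(1−ν²)/E_s · I_f  ⇒  q = S_e·E_s / (B·(1−ν²)·I_f).
q = 0.033 × 39500 / (4.6 × 0.8631 × 1.17) = 280.6 kPa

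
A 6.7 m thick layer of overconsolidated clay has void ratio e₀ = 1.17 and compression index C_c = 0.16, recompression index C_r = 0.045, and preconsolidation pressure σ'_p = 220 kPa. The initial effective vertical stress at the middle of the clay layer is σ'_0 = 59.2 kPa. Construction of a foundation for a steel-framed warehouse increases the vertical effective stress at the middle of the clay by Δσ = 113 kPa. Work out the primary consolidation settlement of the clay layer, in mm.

S_c ≈ 64.4 mm

Final effective stress: σ'_f = 59.2 + 113 = 172.2 kPa.
σ'_f = 172.2 ≤ σ'_p = 220 kPa, so the clay remains overconsolidated and only the recompression index applies:
S_c = C_r·H/(1+e₀)·log₁₀(σ'_f/σ'_0) = 0.045×6.7/2.17×log₁₀(172.2/59.2)
    = 0.13894 × 0.46371 = 0.06443 m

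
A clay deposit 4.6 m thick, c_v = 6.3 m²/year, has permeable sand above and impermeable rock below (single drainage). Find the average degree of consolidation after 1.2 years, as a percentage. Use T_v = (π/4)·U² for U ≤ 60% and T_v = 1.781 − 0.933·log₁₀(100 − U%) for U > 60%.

Drainage path length: H_d = H = 4.6 m (single drainage).
T_v = c_v·t/H_d² = 6.3×1.2/4.6² = 0.35728.
T_v = 0.35728 corresponds to the U > 60% branch:
U = 1 − 10^((1.781 − T_v)/0.933)/100 = 0.6643

U ≈ 66.4 %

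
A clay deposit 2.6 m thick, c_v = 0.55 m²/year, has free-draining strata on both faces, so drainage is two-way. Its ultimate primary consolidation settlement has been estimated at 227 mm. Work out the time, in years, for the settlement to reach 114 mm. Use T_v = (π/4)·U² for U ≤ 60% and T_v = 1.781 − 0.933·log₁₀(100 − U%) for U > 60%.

Drainage path length: H_d = H/2 = 1.3 m (double drainage).
U = S(t)/S_ult = 114/227 = 0.5022.
U ≤ 60%: T_v = (π/4)·U² = (π/4)×0.5022² = 0.19808.
t = T_v·H_d²/c_v = 0.19808×1.3²/0.55 = 0.6086 years.

t ≈ 0.609 years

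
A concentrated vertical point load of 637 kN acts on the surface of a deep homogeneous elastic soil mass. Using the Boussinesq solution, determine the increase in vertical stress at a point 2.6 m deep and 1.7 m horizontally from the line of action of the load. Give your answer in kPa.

Δσ_z ≈ 18.5 kPa

Boussinesq vertical stress below a point load on an elastic half-space:
Δσ_z = 3P/(2πz²) · [1 + (r/z)²]^(−5/2)
r/z = 1.7/2.6 = 0.65385; [1+(r/z)²]^(−5/2) = 0.41072.
Δσ_z = 3×637/(2π×2.6²) × 0.41072 = 44.992 × 0.41072 = 18.48 kPa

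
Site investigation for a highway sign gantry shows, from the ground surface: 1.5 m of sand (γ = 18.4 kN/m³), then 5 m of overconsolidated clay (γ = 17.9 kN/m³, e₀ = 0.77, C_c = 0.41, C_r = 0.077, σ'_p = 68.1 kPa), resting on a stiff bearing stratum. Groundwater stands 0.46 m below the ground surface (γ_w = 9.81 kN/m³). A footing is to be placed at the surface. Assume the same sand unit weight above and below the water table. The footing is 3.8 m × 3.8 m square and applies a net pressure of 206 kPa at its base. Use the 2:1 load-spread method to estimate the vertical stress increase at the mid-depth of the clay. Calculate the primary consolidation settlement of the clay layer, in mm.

Mid-depth of clay below the ground surface: z = 1.5 + 5/2 = 4 m.
Total vertical stress at mid-clay: σ_v = 18.4×1.5 + 17.9×2.5 = 72.35 kPa.
Pore pressure: u = 9.81×(4 − 0.46) = 34.727 kPa.
Initial effective stress: σ'_0 = σ_v − u = 72.35 − 34.727 = 37.623 kPa.
Stress increase at mid-clay by the 2:1 spreading method:
Δσ = qBL/((B+z)(L+z)) = 206×3.8×3.8/((3.8+4)(3.8+4)) = 48.893 kPa
Final effective stress: σ'_f = 37.623 + 48.893 = 86.516 kPa.
σ'_f = 86.516 > σ'_p = 68.1 kPa, so the stress path crosses the preconsolidation pressure — recompression up to σ'_p, then virgin compression beyond:
S_c = H/(1+e₀)·[C_r·log₁₀(σ'_p/σ'_0) + C_c·log₁₀(σ'_f/σ'_p)]
    = 5/1.77 × [0.077×log₁₀(68.1/37.623) + 0.41×log₁₀(86.516/68.1)]
    = 2.8249 × [0.019842 + 0.042619] = 0.1764 m

S_c ≈ 176 mm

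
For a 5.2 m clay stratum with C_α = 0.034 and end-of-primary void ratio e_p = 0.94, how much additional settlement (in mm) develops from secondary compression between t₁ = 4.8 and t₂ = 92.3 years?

S_s ≈ 117 mm

Secondary compression: S_s = C_α·H/(1+e_p)·log₁₀(t₂/t₁)
S_s = 0.034×5.2/(1+0.94)×log₁₀(92.3/4.8)
    = 0.09113 × 1.284 = 0.117 m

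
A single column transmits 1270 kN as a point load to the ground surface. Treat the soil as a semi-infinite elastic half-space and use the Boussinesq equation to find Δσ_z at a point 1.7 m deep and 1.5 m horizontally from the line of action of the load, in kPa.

Δσ_z ≈ 49.7 kPa

Boussinesq vertical stress below a point load on an elastic half-space:
Δσ_z = 3P/(2πz²) · [1 + (r/z)²]^(−5/2)
r/z = 1.5/1.7 = 0.88235; [1+(r/z)²]^(−5/2) = 0.23705.
Δσ_z = 3×1270/(2π×1.7²) × 0.23705 = 209.82 × 0.23705 = 49.74 kPa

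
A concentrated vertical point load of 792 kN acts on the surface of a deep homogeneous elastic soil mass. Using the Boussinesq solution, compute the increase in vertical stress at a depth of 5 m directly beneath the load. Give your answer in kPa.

Δσ_z ≈ 15.1 kPa

Boussinesq vertical stress below a point load on an elastic half-space:
Δσ_z = 3P/(2πz²) · [1 + (r/z)²]^(−5/2)
r/z = 0/5 = 0; [1+(r/z)²]^(−5/2) = 1.
Δσ_z = 3×792/(2π×5²) × 1 = 15.126 × 1 = 15.13 kPa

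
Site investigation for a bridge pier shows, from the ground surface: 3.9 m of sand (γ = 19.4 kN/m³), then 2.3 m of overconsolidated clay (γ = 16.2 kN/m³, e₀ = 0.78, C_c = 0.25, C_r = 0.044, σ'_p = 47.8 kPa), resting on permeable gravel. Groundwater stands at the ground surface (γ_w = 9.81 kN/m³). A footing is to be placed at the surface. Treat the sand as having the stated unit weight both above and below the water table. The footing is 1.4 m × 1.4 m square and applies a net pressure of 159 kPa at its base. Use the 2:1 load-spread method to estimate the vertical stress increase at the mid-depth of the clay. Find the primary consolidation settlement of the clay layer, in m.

Mid-depth of clay below the ground surface: z = 3.9 + 2.3/2 = 5.05 m.
Total vertical stress at mid-clay: σ_v = 19.4×3.9 + 16.2×1.15 = 94.29 kPa.
Pore pressure: u = 9.81×(5.05 − 0) = 49.541 kPa.
Initial effective stress: σ'_0 = σ_v − u = 94.29 − 49.541 = 44.749 kPa.
Stress increase at mid-clay by the 2:1 spreading method:
Δσ = qBL/((B+z)(L+z)) = 159×1.4×1.4/((1.4+5.05)(1.4+5.05)) = 7.4909 kPa
Final effective stress: σ'_f = 44.749 + 7.4909 = 52.24 kPa.
σ'_f = 52.24 > σ'_p = 47.8 kPa, so the stress path crosses the preconsolidation pressure — recompression up to σ'_p, then virgin compression beyond:
S_c = H/(1+e₀)·[C_r·log₁₀(σ'_p/σ'_0) + C_c·log₁₀(σ'_f/σ'_p)]
    = 2.3/1.78 × [0.044×log₁₀(47.8/44.749) + 0.25×log₁₀(52.24/47.8)]
    = 1.2921 × [0.0012604 + 0.0096438] = 0.01409 m

S_c ≈ 0.0141 m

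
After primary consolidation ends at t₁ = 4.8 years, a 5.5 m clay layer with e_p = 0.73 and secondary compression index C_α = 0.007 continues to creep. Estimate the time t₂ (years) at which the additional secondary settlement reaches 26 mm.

S_s = C_α·H/(1+e_p)·log₁₀(t₂/t₁) ⇒ log₁₀(t₂/t₁) = S_s·(1+e_p)/(C_α·H).
log₁₀(t₂/t₁) = 0.026 × (1+0.73) / (0.007×5.5) = 1.168
t₂ = t₁ × 10^1.168 = 4.8 × 14.73 = 70.72 years

t₂ ≈ 70.7 years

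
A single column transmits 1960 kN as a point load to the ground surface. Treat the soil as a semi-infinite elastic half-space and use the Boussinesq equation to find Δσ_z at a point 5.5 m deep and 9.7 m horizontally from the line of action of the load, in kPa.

Boussinesq vertical stress below a point load on an elastic half-space:
Δσ_z = 3P/(2πz²) · [1 + (r/z)²]^(−5/2)
r/z = 9.7/5.5 = 1.7636; [1+(r/z)²]^(−5/2) = 0.029194.
Δσ_z = 3×1960/(2π×5.5²) × 0.029194 = 30.937 × 0.029194 = 0.9032 kPa

Δσ_z ≈ 0.903 kPa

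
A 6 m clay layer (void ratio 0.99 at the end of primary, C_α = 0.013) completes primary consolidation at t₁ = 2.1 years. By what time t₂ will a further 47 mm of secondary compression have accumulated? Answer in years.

t₂ ≈ 33.2 years

S_s = C_α·H/(1+e_p)·log₁₀(t₂/t₁) ⇒ log₁₀(t₂/t₁) = S_s·(1+e_p)/(C_α·H).
log₁₀(t₂/t₁) = 0.047 × (1+0.99) / (0.013×6) = 1.199
t₂ = t₁ × 10^1.199 = 2.1 × 15.82 = 33.21 years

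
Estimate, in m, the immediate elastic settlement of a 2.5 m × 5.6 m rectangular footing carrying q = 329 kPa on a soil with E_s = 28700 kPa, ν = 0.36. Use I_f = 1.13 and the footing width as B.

S_e ≈ 0.0282 m

Immediate (elastic) settlement: S_e = q·B·(1−ν²)/E_s · I_f.
S_e = 329 × 2.5 × (1 − 0.36²) / 28700 × 1.13
    = 329 × 2.5 × 0.8704 / 28700 × 1.13
    = 0.02819 m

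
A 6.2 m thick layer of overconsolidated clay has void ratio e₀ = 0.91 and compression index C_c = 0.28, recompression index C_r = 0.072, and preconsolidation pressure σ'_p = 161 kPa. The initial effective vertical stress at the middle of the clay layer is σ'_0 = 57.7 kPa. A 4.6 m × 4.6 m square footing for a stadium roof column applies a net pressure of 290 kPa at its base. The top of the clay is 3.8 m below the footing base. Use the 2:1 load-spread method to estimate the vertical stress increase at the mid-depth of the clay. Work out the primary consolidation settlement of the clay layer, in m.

Mid-depth of clay below the footing base: z = 3.8 + 6.2/2 = 6.9 m.
Stress increase at mid-clay by the 2:1 spreading method:
Δσ = qBL/((B+z)(L+z)) = 290×4.6×4.6/((4.6+6.9)(4.6+6.9)) = 46.4 kPa
Final effective stress: σ'_f = 57.7 + 46.4 = 104.1 kPa.
σ'_f = 104.1 ≤ σ'_p = 161 kPa, so the clay remains overconsolidated and only the recompression index applies:
S_c = C_r·H/(1+e₀)·log₁₀(σ'_f/σ'_0) = 0.072×6.2/1.91×log₁₀(104.1/57.7)
    = 0.23372 × 0.25627 = 0.0599 m

S_c ≈ 0.0599 m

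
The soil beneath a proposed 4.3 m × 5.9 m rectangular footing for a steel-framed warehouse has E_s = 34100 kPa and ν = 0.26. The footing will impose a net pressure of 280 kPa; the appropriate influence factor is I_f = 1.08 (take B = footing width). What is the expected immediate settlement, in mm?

S_e ≈ 35.6 mm

Immediate (elastic) settlement: S_e = q·B·(1−ν²)/E_s · I_f.
S_e = 280 × 4.3 × (1 − 0.26²) / 34100 × 1.08
    = 280 × 4.3 × 0.9324 / 34100 × 1.08
    = 0.03555 m = 35.55 mm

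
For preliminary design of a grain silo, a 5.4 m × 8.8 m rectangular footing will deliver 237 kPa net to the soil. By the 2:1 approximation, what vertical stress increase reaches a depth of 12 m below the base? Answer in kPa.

Δσ_z ≈ 31.1 kPa

By the 2:1 method the load spreads at 1 horizontal : 2 vertical, so at depth z the loaded area has grown by z in each plan dimension:
Δσ = qBL/((B+z)(L+z)) = 237×5.4×8.8/((5.4+12)(8.8+12)) = 31.118 kPa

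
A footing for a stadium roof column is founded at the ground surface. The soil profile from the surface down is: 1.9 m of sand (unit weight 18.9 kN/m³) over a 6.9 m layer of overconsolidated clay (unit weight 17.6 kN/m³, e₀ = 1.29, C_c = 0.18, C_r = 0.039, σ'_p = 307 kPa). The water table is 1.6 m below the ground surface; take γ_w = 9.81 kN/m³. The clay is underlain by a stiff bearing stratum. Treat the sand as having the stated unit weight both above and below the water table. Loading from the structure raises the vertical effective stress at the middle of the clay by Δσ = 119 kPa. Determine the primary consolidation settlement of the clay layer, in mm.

Mid-depth of clay below the ground surface: z = 1.9 + 6.9/2 = 5.35 m.
Total vertical stress at mid-clay: σ_v = 18.9×1.9 + 17.6×3.45 = 96.63 kPa.
Pore pressure: u = 9.81×(5.35 − 1.6) = 36.788 kPa.
Initial effective stress: σ'_0 = σ_v − u = 96.63 − 36.788 = 59.842 kPa.
Final effective stress: σ'_f = 59.842 + 119 = 178.84 kPa.
σ'_f = 178.84 ≤ σ'_p = 307 kPa, so the clay remains overconsolidated and only the recompression index applies:
S_c = C_r·H/(1+e₀)·log₁₀(σ'_f/σ'_0) = 0.039×6.9/2.29×log₁₀(178.84/59.842)
    = 0.11751 × 0.47546 = 0.05587 m

S_c ≈ 55.9 mm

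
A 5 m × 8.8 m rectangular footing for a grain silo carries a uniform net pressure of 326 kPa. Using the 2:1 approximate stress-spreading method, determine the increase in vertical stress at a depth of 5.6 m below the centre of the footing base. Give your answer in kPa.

Δσ_z ≈ 94 kPa

By the 2:1 method the load spreads at 1 horizontal : 2 vertical, so at depth z the loaded area has grown by z in each plan dimension:
Δσ = qBL/((B+z)(L+z)) = 326×5×8.8/((5+5.6)(8.8+5.6)) = 93.973 kPa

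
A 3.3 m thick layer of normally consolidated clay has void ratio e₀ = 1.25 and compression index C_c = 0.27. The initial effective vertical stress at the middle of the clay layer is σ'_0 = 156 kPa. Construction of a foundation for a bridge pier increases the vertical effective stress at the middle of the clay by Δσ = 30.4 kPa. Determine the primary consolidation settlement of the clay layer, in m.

S_c ≈ 0.0306 m

Final effective stress: σ'_f = σ'_0 + Δσ = 156 + 30.4 = 186.4 kPa.
Normally consolidated clay, so the full stress increment lies on the virgin compression line:
S_c = C_c·H/(1+e₀)·log₁₀(σ'_f/σ'_0) = 0.27×3.3/(1+1.25)×log₁₀(186.4/156)
    = 0.396 × 0.077321 = 0.03062 m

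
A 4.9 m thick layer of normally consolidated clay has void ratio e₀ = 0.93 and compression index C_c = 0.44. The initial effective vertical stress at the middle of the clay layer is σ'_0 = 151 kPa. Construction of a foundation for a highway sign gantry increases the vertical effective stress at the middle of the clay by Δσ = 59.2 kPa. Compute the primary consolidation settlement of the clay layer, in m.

Final effective stress: σ'_f = σ'_0 + Δσ = 151 + 59.2 = 210.2 kPa.
Normally consolidated clay, so the full stress increment lies on the virgin compression line:
S_c = C_c·H/(1+e₀)·log₁₀(σ'_f/σ'_0) = 0.44×4.9/(1+0.93)×log₁₀(210.2/151)
    = 1.1171 × 0.14366 = 0.1605 m

S_c ≈ 0.16 m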